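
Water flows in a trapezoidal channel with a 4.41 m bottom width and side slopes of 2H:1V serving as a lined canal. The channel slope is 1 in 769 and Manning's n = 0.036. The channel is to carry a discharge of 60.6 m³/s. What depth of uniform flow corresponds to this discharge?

y_n = 3.43 m

Manning's equation rearranged: A R^(2/3) = nQ / (1·√S) = 0.036 × 60.6 / (√0.0013) = 60.5.
At y = 3.03 m: A R^(2/3) = 46.36 — low.
At y = 4.05 m: A R^(2/3) = 86.99 — high.
At y = 3.43 m: A R^(2/3) = 60.49 — ≈ 60.5.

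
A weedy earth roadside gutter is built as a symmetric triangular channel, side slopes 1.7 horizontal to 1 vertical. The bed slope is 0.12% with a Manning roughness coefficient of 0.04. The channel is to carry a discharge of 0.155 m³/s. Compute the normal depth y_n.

Manning's equation rearranged: A R^(2/3) = nQ / (1·√S) = 0.04 × 0.155 / (√0.0012) = 0.179.
Trying y = 0.467 m: A R^(2/3) = 0.1273 — too small.
Trying y = 0.638 m: A R^(2/3) = 0.2926 — too large.
Trying y = 0.531 m: A R^(2/3) = 0.1793 — matches.

y_n = 0.531 m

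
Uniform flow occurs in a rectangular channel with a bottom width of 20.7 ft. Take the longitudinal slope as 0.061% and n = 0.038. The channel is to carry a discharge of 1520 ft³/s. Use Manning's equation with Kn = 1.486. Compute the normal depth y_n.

Manning's equation rearranged: A R^(2/3) = nQ / (1.486·√S) = 0.038 × 1520 / (1.486 × √0.00061) = 1574.
At y = 24.6 ft: A R^(2/3) = 1914 — too large.
At y = 16.8 ft: A R^(2/3) = 1199 — too small.
At y = 20.9 ft: A R^(2/3) = 1571 — ≈ 1574.

y_n = 20.9 ft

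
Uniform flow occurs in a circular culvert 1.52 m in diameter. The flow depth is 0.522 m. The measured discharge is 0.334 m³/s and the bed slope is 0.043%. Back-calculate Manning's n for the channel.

n = 0.015

For a circular section of diameter D = 1.52 m at depth y = 0.522 m, the central angle is θ = 2 arccos(1 − 2y/D) = 2.505 rad. Then A = (D²/8)(θ − sin θ) = 0.5515 m² and P = Dθ/2 = 1.903 m.
Hydraulic radius R = A/P = 0.5515/1.903 = 0.2898 m.
Rearranging Manning's equation: n = (1/Q) A R^(2/3) S^(1/2) = (1/0.334) × 0.5515 × 0.2898^(2/3) × √0.00043 = 0.015.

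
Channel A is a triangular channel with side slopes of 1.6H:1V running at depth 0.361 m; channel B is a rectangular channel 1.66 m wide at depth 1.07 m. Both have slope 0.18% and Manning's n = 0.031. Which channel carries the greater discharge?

Channel A: For a triangular section with side slope z = 1.6: A = zy² = 1.6×0.361² = 0.2085 m²; P = 2y√(1+z²) = 2×0.361×1.887 = 1.362 m. Hydraulic radius R = A/P = 0.2085/1.362 = 0.1531 m. Q_A = (1/0.031)·0.2085·0.1531^(2/3)·√0.0018 = 0.08166 m³/s.
Channel B: Flow area A = b·y = 1.66 × 1.07 = 1.776 m². Wetted perimeter P = b + 2y = 1.66 + 2×1.07 = 3.8 m. Hydraulic radius R = A/P = 1.776/3.8 = 0.4674 m. Q_B = (1/0.031)·1.776·0.4674^(2/3)·√0.0018 = 1.464 m³/s.
Q_A = 0.08166 m³/s vs Q_B = 1.464 m³/s, so channel B carries more.

channel B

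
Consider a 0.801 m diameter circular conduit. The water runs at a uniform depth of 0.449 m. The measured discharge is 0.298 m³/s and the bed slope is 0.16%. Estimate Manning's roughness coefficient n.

n = 0.014

For a circular section of diameter D = 0.801 m at depth y = 0.449 m, the central angle is θ = 2 arccos(1 − 2y/D) = 3.384 rad. Then A = (D²/8)(θ − sin θ) = 0.2907 m² and P = Dθ/2 = 1.355 m.
Hydraulic radius R = A/P = 0.2907/1.355 = 0.2145 m.
Rearranging Manning's equation: n = (1/Q) A R^(2/3) S^(1/2) = (1/0.298) × 0.2907 × 0.2145^(2/3) × √0.0016 = 0.014.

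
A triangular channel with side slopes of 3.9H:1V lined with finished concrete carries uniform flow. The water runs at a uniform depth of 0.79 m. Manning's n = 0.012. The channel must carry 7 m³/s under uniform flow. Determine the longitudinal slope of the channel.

For a triangular section with side slope z = 3.9: A = zy² = 3.9×0.79² = 2.434 m²; P = 2y√(1+z²) = 2×0.79×4.026 = 6.361 m.
Hydraulic radius R = A/P = 2.434/6.361 = 0.3826 m.
From Manning's equation, S = [nQ / (1 A R^(2/3))]² = [0.012 × 7 / (1 × 2.434 × 0.3826^(2/3))]² = 0.00429.

S = 0.00429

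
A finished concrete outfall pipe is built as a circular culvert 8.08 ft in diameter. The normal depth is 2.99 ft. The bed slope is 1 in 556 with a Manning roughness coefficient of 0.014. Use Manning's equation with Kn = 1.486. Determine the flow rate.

For a circular section of diameter D = 8.08 ft at depth y = 2.99 ft, the central angle is θ = 2 arccos(1 − 2y/D) = 2.616 rad. Then A = (D²/8)(θ − sin θ) = 17.25 ft² and P = Dθ/2 = 10.57 ft.
Hydraulic radius R = A/P = 17.25/10.57 = 1.632 ft.
Manning's equation: Q = (1.486/n) A R^(2/3) S^(1/2) = (1.486/0.014) × 17.25 × 1.632^(2/3) × 0.001799^(1/2) = 108 ft³/s.

Q = 108 ft³/s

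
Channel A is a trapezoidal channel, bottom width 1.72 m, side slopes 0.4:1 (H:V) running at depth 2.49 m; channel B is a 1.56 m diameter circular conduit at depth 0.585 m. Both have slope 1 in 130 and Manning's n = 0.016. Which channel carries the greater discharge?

channel A

Channel A: With bottom width b = 1.72 m and side slope z = 0.4: A = (b + zy)y = (1.72 + 0.4×2.49)×2.49 = 6.763 m²; P = b + 2y√(1+z²) = 1.72 + 2×2.49×1.077 = 7.084 m. Hydraulic radius R = A/P = 6.763/7.084 = 0.9547 m. Q_A = (1/0.016)·6.763·0.9547^(2/3)·√0.007692 = 35.94 m³/s.
Channel B: For a circular section of diameter D = 1.56 m at depth y = 0.585 m, the central angle is θ = 2 arccos(1 − 2y/D) = 2.636 rad. Then A = (D²/8)(θ − sin θ) = 0.6547 m² and P = Dθ/2 = 2.056 m. Hydraulic radius R = A/P = 0.6547/2.056 = 0.3184 m. Q_B = (1/0.016)·0.6547·0.3184^(2/3)·√0.007692 = 1.673 m³/s.
Q_A = 35.94 m³/s vs Q_B = 1.673 m³/s, so channel A carries more.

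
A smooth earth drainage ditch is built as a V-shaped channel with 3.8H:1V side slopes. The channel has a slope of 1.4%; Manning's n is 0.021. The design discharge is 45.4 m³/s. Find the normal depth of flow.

y_n = 1.59 m

Manning's equation rearranged: A R^(2/3) = nQ / (1·√S) = 0.021 × 45.4 / (√0.014) = 8.058.
Try y = 1.22 m: A R^(2/3) = 3.978 — too small.
Try y = 1.74 m: A R^(2/3) = 10.25 — too large.
Try y = 1.59 m: A R^(2/3) = 8.062 — close enough.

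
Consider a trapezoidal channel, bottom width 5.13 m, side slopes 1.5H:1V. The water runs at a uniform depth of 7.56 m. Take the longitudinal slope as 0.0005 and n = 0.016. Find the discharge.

Q = 427 m³/s

With bottom width b = 5.13 m and side slope z = 1.5: A = (b + zy)y = (5.13 + 1.5×7.56)×7.56 = 124.5 m²; P = b + 2y√(1+z²) = 5.13 + 2×7.56×1.803 = 32.39 m.
Hydraulic radius R = A/P = 124.5/32.39 = 3.844 m.
Manning's equation: Q = (1/n) A R^(2/3) S^(1/2) = (1/0.016) × 124.5 × 3.844^(2/3) × 0.0005^(1/2) = 427 m³/s.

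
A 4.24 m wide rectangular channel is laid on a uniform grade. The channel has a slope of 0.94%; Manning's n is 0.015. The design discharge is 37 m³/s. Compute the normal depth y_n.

y_n = 1.48 m

Manning's equation rearranged: A R^(2/3) = nQ / (1·√S) = 0.015 × 37 / (√0.0094) = 5.724.
Trying y = 1.84 m: A R^(2/3) = 7.724 — too large.
Trying y = 1.48 m: A R^(2/3) = 5.726 — ≈ 5.724.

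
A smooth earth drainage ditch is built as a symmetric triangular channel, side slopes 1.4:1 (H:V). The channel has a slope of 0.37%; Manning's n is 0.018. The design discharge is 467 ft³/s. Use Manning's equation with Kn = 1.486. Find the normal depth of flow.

y_n = 6.04 ft

Manning's equation rearranged: A R^(2/3) = nQ / (1.486·√S) = 0.018 × 467 / (1.486 × √0.0037) = 93.
Try y = 7.71 ft: A R^(2/3) = 178.3 — high.
Try y = 4.78 ft: A R^(2/3) = 49.84 — low.
Try y = 6.04 ft: A R^(2/3) = 93.01 — close enough.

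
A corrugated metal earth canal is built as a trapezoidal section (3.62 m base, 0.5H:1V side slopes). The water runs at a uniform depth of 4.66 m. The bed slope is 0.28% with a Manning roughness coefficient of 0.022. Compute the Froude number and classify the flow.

subcritical

With bottom width b = 3.62 m and side slope z = 0.5: A = (b + zy)y = (3.62 + 0.5×4.66)×4.66 = 27.73 m²; P = b + 2y√(1+z²) = 3.62 + 2×4.66×1.118 = 14.04 m.
Hydraulic radius R = A/P = 27.73/14.04 = 1.975 m.
V = (1/n) R^(2/3) √S = (1/0.022) × 1.975^(2/3) × √0.0028 = 3.786 m/s. Hydraulic depth D_h = A/T = 27.73/8.28 = 3.349 m.
Froude number Fr = V/√(g·D_h) = 3.786/√(9.81×3.349) = 0.661, which is less than 1, so the flow is subcritical.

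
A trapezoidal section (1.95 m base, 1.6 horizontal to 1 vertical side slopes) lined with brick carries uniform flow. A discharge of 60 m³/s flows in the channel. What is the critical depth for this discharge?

At critical depth, Q² T / (g A³) = 1, i.e. A³/T = Q²/g = 60²/9.81 = 367.
At y = 1.84 m: A³/T = 93.16 — low.
At y = 2.56 m: A³/T = 365.6 — ≈ 367.

y_c = 2.56 m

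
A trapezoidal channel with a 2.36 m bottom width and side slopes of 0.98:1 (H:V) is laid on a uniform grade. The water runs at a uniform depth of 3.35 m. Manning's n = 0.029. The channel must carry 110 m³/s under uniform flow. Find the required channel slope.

With bottom width b = 2.36 m and side slope z = 0.98: A = (b + zy)y = (2.36 + 0.98×3.35)×3.35 = 18.9 m²; P = b + 2y√(1+z²) = 2.36 + 2×3.35×1.4 = 11.74 m.
Hydraulic radius R = A/P = 18.9/11.74 = 1.61 m.
From Manning's equation, S = [nQ / (1 A R^(2/3))]² = [0.029 × 110 / (1 × 18.9 × 1.61^(2/3))]² = 0.0151.

S = 0.0151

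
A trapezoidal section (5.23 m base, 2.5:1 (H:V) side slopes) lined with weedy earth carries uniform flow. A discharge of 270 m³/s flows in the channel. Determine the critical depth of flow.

y_c = 3.82 m

At critical depth, Q² T / (g A³) = 1, i.e. A³/T = Q²/g = 270²/9.81 = 7431.
Try y = 2.89 m: A³/T = 2370 — too small.
Try y = 4.52 m: A³/T = 14990 — too large.
Try y = 3.82 m: A³/T = 7397 — ≈ 7431.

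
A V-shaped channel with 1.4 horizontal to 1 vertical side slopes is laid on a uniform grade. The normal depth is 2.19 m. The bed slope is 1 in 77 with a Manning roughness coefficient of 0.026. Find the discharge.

Q = 27.3 m³/s

For a triangular section with side slope z = 1.4: A = zy² = 1.4×2.19² = 6.715 m²; P = 2y√(1+z²) = 2×2.19×1.72 = 7.536 m.
Hydraulic radius R = A/P = 6.715/7.536 = 0.891 m.
Manning's equation: Q = (1/n) A R^(2/3) S^(1/2) = (1/0.026) × 6.715 × 0.891^(2/3) × 0.01299^(1/2) = 27.3 m³/s.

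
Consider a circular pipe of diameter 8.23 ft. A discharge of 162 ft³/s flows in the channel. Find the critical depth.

At critical depth, Q² T / (g A³) = 1, i.e. A³/T = Q²/g = 162²/32.2 = 815.
At y = 2.14 ft: A³/T = 183.9 — too small.
At y = 3.89 ft: A³/T = 1844 — too large.
At y = 3.14 ft: A³/T = 811.3 — matches.

y_c = 3.14 ft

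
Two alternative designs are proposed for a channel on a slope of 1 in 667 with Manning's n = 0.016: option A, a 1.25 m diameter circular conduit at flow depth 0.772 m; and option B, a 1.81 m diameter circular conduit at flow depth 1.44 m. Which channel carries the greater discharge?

Channel A: For a circular section of diameter D = 1.25 m at depth y = 0.772 m, the central angle is θ = 2 arccos(1 − 2y/D) = 3.616 rad. Then A = (D²/8)(θ − sin θ) = 0.7956 m² and P = Dθ/2 = 2.26 m. Hydraulic radius R = A/P = 0.7956/2.26 = 0.352 m. Q_A = (1/0.016)·0.7956·0.352^(2/3)·√0.001499 = 0.9599 m³/s.
Channel B: For a circular section of diameter D = 1.81 m at depth y = 1.44 m, the central angle is θ = 2 arccos(1 − 2y/D) = 4.407 rad. Then A = (D²/8)(θ − sin θ) = 2.195 m² and P = Dθ/2 = 3.988 m. Hydraulic radius R = A/P = 2.195/3.988 = 0.5504 m. Q_B = (1/0.016)·2.195·0.5504^(2/3)·√0.001499 = 3.568 m³/s.
Q_A = 0.9599 m³/s vs Q_B = 3.568 m³/s, so channel B carries more.

channel B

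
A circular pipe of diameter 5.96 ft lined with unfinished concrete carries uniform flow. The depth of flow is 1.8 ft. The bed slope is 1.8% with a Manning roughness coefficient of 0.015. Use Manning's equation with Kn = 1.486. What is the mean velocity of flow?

For a circular section of diameter D = 5.96 ft at depth y = 1.8 ft, the central angle is θ = 2 arccos(1 − 2y/D) = 2.327 rad. Then A = (D²/8)(θ − sin θ) = 7.105 ft² and P = Dθ/2 = 6.935 ft.
Hydraulic radius R = A/P = 7.105/6.935 = 1.024 ft.
From Manning's equation, V = (1.486/n) R^(2/3) S^(1/2) = (1.486/0.015) × 1.024^(2/3) × 0.018^(1/2) = 13.5 ft/s.

V = 13.5 ft/s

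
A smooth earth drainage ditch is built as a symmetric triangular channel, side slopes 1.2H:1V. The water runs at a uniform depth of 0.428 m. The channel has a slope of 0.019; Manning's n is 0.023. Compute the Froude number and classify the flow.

For a triangular section with side slope z = 1.2: A = zy² = 1.2×0.428² = 0.2198 m²; P = 2y√(1+z²) = 2×0.428×1.562 = 1.337 m.
Hydraulic radius R = A/P = 0.2198/1.337 = 0.1644 m.
V = (1/n) R^(2/3) √S = (1/0.023) × 0.1644^(2/3) × √0.019 = 1.799 m/s. Hydraulic depth D_h = A/T = 0.2198/1.027 = 0.214 m.
Froude number Fr = V/√(g·D_h) = 1.799/√(9.81×0.214) = 1.24, which is greater than 1, so the flow is supercritical.

supercritical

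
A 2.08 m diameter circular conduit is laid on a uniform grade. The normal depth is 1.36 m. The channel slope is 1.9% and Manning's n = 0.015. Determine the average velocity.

For a circular section of diameter D = 2.08 m at depth y = 1.36 m, the central angle is θ = 2 arccos(1 − 2y/D) = 3.767 rad. Then A = (D²/8)(θ − sin θ) = 2.354 m² and P = Dθ/2 = 3.918 m.
Hydraulic radius R = A/P = 2.354/3.918 = 0.6008 m.
From Manning's equation, V = (1/n) R^(2/3) S^(1/2) = (1/0.015) × 0.6008^(2/3) × 0.019^(1/2) = 6.54 m/s.

V = 6.54 m/s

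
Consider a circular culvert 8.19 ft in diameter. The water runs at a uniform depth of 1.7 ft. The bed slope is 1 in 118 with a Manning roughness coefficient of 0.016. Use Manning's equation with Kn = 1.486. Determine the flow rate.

Q = 68.6 ft³/s

For a circular section of diameter D = 8.19 ft at depth y = 1.7 ft, the central angle is θ = 2 arccos(1 − 2y/D) = 1.892 rad. Then A = (D²/8)(θ − sin θ) = 7.91 ft² and P = Dθ/2 = 7.748 ft.
Hydraulic radius R = A/P = 7.91/7.748 = 1.021 ft.
Manning's equation: Q = (1.486/n) A R^(2/3) S^(1/2) = (1.486/0.016) × 7.91 × 1.021^(2/3) × 0.008475^(1/2) = 68.6 ft³/s.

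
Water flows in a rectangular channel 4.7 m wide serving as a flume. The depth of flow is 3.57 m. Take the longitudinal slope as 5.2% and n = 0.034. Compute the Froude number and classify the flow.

supercritical

Flow area A = b·y = 4.7 × 3.57 = 16.78 m². Wetted perimeter P = b + 2y = 4.7 + 2×3.57 = 11.84 m.
Hydraulic radius R = A/P = 16.78/11.84 = 1.417 m.
V = (1/n) R^(2/3) √S = (1/0.034) × 1.417^(2/3) × √0.052 = 8.462 m/s. Hydraulic depth D_h = A/T = 16.78/4.7 = 3.57 m.
Froude number Fr = V/√(g·D_h) = 8.462/√(9.81×3.57) = 1.43, which is greater than 1, so the flow is supercritical.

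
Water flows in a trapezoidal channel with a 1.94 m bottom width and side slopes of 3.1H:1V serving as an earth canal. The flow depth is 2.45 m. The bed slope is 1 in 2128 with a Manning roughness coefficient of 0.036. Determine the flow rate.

Q = 16.8 m³/s

With bottom width b = 1.94 m and side slope z = 3.1: A = (b + zy)y = (1.94 + 3.1×2.45)×2.45 = 23.36 m²; P = b + 2y√(1+z²) = 1.94 + 2×2.45×3.257 = 17.9 m.
Hydraulic radius R = A/P = 23.36/17.9 = 1.305 m.
Manning's equation: Q = (1/n) A R^(2/3) S^(1/2) = (1/0.036) × 23.36 × 1.305^(2/3) × 0.0004699^(1/2) = 16.8 m³/s.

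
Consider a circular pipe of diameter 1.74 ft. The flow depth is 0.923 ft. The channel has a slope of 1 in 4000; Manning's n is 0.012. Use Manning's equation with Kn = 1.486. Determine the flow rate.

Q = 1.48 ft³/s

For a circular section of diameter D = 1.74 ft at depth y = 0.923 ft, the central angle is θ = 2 arccos(1 − 2y/D) = 3.264 rad. Then A = (D²/8)(θ − sin θ) = 1.281 ft² and P = Dθ/2 = 2.839 ft.
Hydraulic radius R = A/P = 1.281/2.839 = 0.4512 ft.
Manning's equation: Q = (1.486/n) A R^(2/3) S^(1/2) = (1.486/0.012) × 1.281 × 0.4512^(2/3) × 0.00025^(1/2) = 1.48 ft³/s.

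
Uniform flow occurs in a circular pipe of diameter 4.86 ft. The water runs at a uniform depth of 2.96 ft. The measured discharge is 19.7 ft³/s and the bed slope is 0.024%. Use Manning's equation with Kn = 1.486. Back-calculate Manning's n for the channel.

n = 0.017

For a circular section of diameter D = 4.86 ft at depth y = 2.96 ft, the central angle is θ = 2 arccos(1 − 2y/D) = 3.581 rad. Then A = (D²/8)(θ − sin θ) = 11.83 ft² and P = Dθ/2 = 8.703 ft.
Hydraulic radius R = A/P = 11.83/8.703 = 1.359 ft.
Rearranging Manning's equation: n = (1.486/Q) A R^(2/3) S^(1/2) = (1.486/19.7) × 11.83 × 1.359^(2/3) × √0.00024 = 0.017.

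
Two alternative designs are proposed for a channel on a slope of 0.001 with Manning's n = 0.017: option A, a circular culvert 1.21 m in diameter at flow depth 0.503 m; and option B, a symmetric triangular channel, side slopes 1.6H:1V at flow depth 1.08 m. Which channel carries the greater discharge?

Channel A: For a circular section of diameter D = 1.21 m at depth y = 0.503 m, the central angle is θ = 2 arccos(1 − 2y/D) = 2.803 rad. Then A = (D²/8)(θ − sin θ) = 0.4521 m² and P = Dθ/2 = 1.696 m. Hydraulic radius R = A/P = 0.4521/1.696 = 0.2666 m. Q_A = (1/0.017)·0.4521·0.2666^(2/3)·√0.001 = 0.3484 m³/s.
Channel B: For a triangular section with side slope z = 1.6: A = zy² = 1.6×1.08² = 1.866 m²; P = 2y√(1+z²) = 2×1.08×1.887 = 4.075 m. Hydraulic radius R = A/P = 1.866/4.075 = 0.4579 m. Q_B = (1/0.017)·1.866·0.4579^(2/3)·√0.001 = 2.062 m³/s.
Q_A = 0.3484 m³/s vs Q_B = 2.062 m³/s, so channel B carries more.

channel B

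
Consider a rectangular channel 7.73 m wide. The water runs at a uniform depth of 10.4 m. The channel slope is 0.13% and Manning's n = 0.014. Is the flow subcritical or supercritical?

Flow area A = b·y = 7.73 × 10.4 = 80.39 m². Wetted perimeter P = b + 2y = 7.73 + 2×10.4 = 28.53 m.
Hydraulic radius R = A/P = 80.39/28.53 = 2.818 m.
V = (1/n) R^(2/3) √S = (1/0.014) × 2.818^(2/3) × √0.0013 = 5.138 m/s. Hydraulic depth D_h = A/T = 80.39/7.73 = 10.4 m.
Froude number Fr = V/√(g·D_h) = 5.138/√(9.81×10.4) = 0.509, which is less than 1, so the flow is subcritical.

subcritical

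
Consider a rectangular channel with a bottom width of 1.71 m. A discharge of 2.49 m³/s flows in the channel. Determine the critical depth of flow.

y_c = 0.6 m

For a rectangular channel, critical depth y_c = (q²/g)^(1/3) where q = Q/b = 2.49/1.71 = 1.456 m²/s.
So y_c = (1.456²/9.81)^(1/3) = 0.6 m.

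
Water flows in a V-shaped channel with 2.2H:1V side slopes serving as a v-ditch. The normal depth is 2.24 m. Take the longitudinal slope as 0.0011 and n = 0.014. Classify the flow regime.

For a triangular section with side slope z = 2.2: A = zy² = 2.2×2.24² = 11.04 m²; P = 2y√(1+z²) = 2×2.24×2.417 = 10.83 m.
Hydraulic radius R = A/P = 11.04/10.83 = 1.02 m.
V = (1/n) R^(2/3) √S = (1/0.014) × 1.02^(2/3) × √0.0011 = 2.4 m/s. Hydraulic depth D_h = A/T = 11.04/9.856 = 1.12 m.
Froude number Fr = V/√(g·D_h) = 2.4/√(9.81×1.12) = 0.724, which is less than 1, so the flow is subcritical.

subcritical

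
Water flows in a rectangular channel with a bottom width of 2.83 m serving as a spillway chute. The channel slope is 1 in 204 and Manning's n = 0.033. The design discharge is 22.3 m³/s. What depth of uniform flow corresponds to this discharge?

Manning's equation rearranged: A R^(2/3) = nQ / (1·√S) = 0.033 × 22.3 / (√0.004902) = 10.51.
At y = 2.49 m: A R^(2/3) = 6.58 — too small.
At y = 3.66 m: A R^(2/3) = 10.5 — close enough.

y_n = 3.66 m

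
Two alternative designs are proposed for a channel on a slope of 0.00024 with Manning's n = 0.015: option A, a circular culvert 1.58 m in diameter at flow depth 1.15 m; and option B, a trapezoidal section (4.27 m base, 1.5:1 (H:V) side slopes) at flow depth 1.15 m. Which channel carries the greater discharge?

channel B

Channel A: For a circular section of diameter D = 1.58 m at depth y = 1.15 m, the central angle is θ = 2 arccos(1 − 2y/D) = 4.088 rad. Then A = (D²/8)(θ − sin θ) = 1.529 m² and P = Dθ/2 = 3.229 m. Hydraulic radius R = A/P = 1.529/3.229 = 0.4734 m. Q_A = (1/0.015)·1.529·0.4734^(2/3)·√0.00024 = 0.959 m³/s.
Channel B: With bottom width b = 4.27 m and side slope z = 1.5: A = (b + zy)y = (4.27 + 1.5×1.15)×1.15 = 6.894 m²; P = b + 2y√(1+z²) = 4.27 + 2×1.15×1.803 = 8.416 m. Hydraulic radius R = A/P = 6.894/8.416 = 0.8191 m. Q_B = (1/0.015)·6.894·0.8191^(2/3)·√0.00024 = 6.234 m³/s.
Q_A = 0.959 m³/s vs Q_B = 6.234 m³/s, so channel B carries more.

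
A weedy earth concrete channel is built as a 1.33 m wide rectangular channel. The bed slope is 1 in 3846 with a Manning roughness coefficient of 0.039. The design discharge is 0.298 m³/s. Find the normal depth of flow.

y_n = 0.999 m

Manning's equation rearranged: A R^(2/3) = nQ / (1·√S) = 0.039 × 0.298 / (√0.00026) = 0.7208.
Try y = 0.85 m: A R^(2/3) = 0.5859 — too small.
Try y = 1.18 m: A R^(2/3) = 0.8876 — too large.
Try y = 0.999 m: A R^(2/3) = 0.7204 — matches.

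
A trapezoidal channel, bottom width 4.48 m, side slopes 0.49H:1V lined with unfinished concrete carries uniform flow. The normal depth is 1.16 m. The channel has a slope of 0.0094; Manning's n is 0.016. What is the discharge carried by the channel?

With bottom width b = 4.48 m and side slope z = 0.49: A = (b + zy)y = (4.48 + 0.49×1.16)×1.16 = 5.856 m²; P = b + 2y√(1+z²) = 4.48 + 2×1.16×1.114 = 7.064 m.
Hydraulic radius R = A/P = 5.856/7.064 = 0.8291 m.
Manning's equation: Q = (1/n) A R^(2/3) S^(1/2) = (1/0.016) × 5.856 × 0.8291^(2/3) × 0.0094^(1/2) = 31.3 m³/s.

Q = 31.3 m³/s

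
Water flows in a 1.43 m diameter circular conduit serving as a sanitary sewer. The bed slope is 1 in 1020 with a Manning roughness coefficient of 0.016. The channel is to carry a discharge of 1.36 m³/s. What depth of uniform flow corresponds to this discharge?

y_n = 1.02 m

Manning's equation rearranged: A R^(2/3) = nQ / (1·√S) = 0.016 × 1.36 / (√0.0009804) = 0.695.
Trying y = 1.22 m: A R^(2/3) = 0.8359 — over.
Trying y = 0.787 m: A R^(2/3) = 0.4743 — short.
Trying y = 1.02 m: A R^(2/3) = 0.6939 — close enough.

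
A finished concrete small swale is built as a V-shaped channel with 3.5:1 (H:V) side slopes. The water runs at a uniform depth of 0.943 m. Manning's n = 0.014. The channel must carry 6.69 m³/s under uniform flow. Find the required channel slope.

S = 0.0026

For a triangular section with side slope z = 3.5: A = zy² = 3.5×0.943² = 3.112 m²; P = 2y√(1+z²) = 2×0.943×3.64 = 6.865 m.
Hydraulic radius R = A/P = 3.112/6.865 = 0.4534 m.
From Manning's equation, S = [nQ / (1 A R^(2/3))]² = [0.014 × 6.69 / (1 × 3.112 × 0.4534^(2/3))]² = 0.0026.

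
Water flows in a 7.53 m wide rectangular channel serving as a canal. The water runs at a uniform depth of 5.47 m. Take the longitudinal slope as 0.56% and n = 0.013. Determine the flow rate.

Flow area A = b·y = 7.53 × 5.47 = 41.19 m². Wetted perimeter P = b + 2y = 7.53 + 2×5.47 = 18.47 m.
Hydraulic radius R = A/P = 41.19/18.47 = 2.23 m.
Manning's equation: Q = (1/n) A R^(2/3) S^(1/2) = (1/0.013) × 41.19 × 2.23^(2/3) × 0.0056^(1/2) = 405 m³/s.

Q = 405 m³/s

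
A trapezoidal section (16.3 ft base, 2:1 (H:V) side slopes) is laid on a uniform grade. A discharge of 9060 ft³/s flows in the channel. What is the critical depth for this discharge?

At critical depth, Q² T / (g A³) = 1, i.e. A³/T = Q²/g = 9060²/32.2 = 2549000.
At y = 10.2 ft: A³/T = 918700 — short.
At y = 13.1 ft: A³/T = 2512000 — ≈ 2549000.

y_c = 13.1 ft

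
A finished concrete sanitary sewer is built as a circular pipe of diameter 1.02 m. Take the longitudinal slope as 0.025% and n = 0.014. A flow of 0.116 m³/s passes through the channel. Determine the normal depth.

y_n = 0.392 m

Manning's equation rearranged: A R^(2/3) = nQ / (1·√S) = 0.014 × 0.116 / (√0.00025) = 0.1027.
Try y = 0.277 m: A R^(2/3) = 0.05299 — too small.
Try y = 0.464 m: A R^(2/3) = 0.1395 — too large.
Try y = 0.392 m: A R^(2/3) = 0.1029 — close enough.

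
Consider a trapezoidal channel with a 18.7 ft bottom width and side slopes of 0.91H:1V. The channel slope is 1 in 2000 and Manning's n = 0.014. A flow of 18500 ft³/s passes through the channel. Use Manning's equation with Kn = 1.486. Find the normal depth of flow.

y_n = 29.7 ft

Manning's equation rearranged: A R^(2/3) = nQ / (1.486·√S) = 0.014 × 18500 / (1.486 × √0.0005) = 7795.
Trying y = 35.4 ft: A R^(2/3) = 11330 — over.
Trying y = 25.7 ft: A R^(2/3) = 5752 — short.
Trying y = 29.7 ft: A R^(2/3) = 7782 — ≈ 7795.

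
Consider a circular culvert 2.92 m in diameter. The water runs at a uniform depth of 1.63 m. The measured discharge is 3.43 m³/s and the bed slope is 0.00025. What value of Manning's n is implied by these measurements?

For a circular section of diameter D = 2.92 m at depth y = 1.63 m, the central angle is θ = 2 arccos(1 − 2y/D) = 3.375 rad. Then A = (D²/8)(θ − sin θ) = 3.844 m² and P = Dθ/2 = 4.927 m.
Hydraulic radius R = A/P = 3.844/4.927 = 0.78 m.
Rearranging Manning's equation: n = (1/Q) A R^(2/3) S^(1/2) = (1/3.43) × 3.844 × 0.78^(2/3) × √0.00025 = 0.015.

n = 0.015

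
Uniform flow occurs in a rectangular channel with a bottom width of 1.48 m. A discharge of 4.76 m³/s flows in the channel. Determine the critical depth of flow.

For a rectangular channel, critical depth y_c = (q²/g)^(1/3) where q = Q/b = 4.76/1.48 = 3.216 m²/s.
So y_c = (3.216²/9.81)^(1/3) = 1.02 m.

y_c = 1.02 m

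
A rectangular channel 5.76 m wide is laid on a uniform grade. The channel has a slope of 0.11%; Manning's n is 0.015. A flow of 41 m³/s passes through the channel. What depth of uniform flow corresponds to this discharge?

Manning's equation rearranged: A R^(2/3) = nQ / (1·√S) = 0.015 × 41 / (√0.0011) = 18.54.
Try y = 1.89 m: A R^(2/3) = 11.89 — too small.
Try y = 2.98 m: A R^(2/3) = 22.14 — too large.
Try y = 2.61 m: A R^(2/3) = 18.54 — matches.

y_n = 2.61 m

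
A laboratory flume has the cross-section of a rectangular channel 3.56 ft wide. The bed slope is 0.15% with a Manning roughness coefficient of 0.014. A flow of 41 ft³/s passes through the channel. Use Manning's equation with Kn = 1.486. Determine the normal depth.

y_n = 2.68 ft

Manning's equation rearranged: A R^(2/3) = nQ / (1.486·√S) = 0.014 × 41 / (1.486 × √0.0015) = 9.973.
Trying y = 2.39 ft: A R^(2/3) = 8.623 — low.
Trying y = 3.26 ft: A R^(2/3) = 12.75 — high.
Trying y = 2.68 ft: A R^(2/3) = 9.978 — close enough.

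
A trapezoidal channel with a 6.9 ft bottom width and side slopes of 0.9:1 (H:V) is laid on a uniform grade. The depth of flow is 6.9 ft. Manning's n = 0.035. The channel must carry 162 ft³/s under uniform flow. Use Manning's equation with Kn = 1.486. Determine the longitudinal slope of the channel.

With bottom width b = 6.9 ft and side slope z = 0.9: A = (b + zy)y = (6.9 + 0.9×6.9)×6.9 = 90.46 ft²; P = b + 2y√(1+z²) = 6.9 + 2×6.9×1.345 = 25.47 ft.
Hydraulic radius R = A/P = 90.46/25.47 = 3.552 ft.
From Manning's equation, S = [nQ / (1.486 A R^(2/3))]² = [0.035 × 162 / (1.486 × 90.46 × 3.552^(2/3))]² = 0.000328.

S = 0.000328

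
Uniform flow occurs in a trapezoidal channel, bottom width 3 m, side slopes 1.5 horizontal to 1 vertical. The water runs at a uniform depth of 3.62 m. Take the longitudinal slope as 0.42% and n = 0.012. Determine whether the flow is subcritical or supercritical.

supercritical

With bottom width b = 3 m and side slope z = 1.5: A = (b + zy)y = (3 + 1.5×3.62)×3.62 = 30.52 m²; P = b + 2y√(1+z²) = 3 + 2×3.62×1.803 = 16.05 m.
Hydraulic radius R = A/P = 30.52/16.05 = 1.901 m.
V = (1/n) R^(2/3) √S = (1/0.012) × 1.901^(2/3) × √0.0042 = 8.288 m/s. Hydraulic depth D_h = A/T = 30.52/13.86 = 2.202 m.
Froude number Fr = V/√(g·D_h) = 8.288/√(9.81×2.202) = 1.78, which is greater than 1, so the flow is supercritical.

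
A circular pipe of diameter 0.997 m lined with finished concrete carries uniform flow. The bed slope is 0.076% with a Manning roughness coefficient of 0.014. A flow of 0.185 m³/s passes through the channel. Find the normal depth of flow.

Manning's equation rearranged: A R^(2/3) = nQ / (1·√S) = 0.014 × 0.185 / (√0.00076) = 0.09395.
Try y = 0.412 m: A R^(2/3) = 0.1106 — high.
Try y = 0.331 m: A R^(2/3) = 0.07356 — low.
Try y = 0.377 m: A R^(2/3) = 0.09395 — matches.

y_n = 0.377 m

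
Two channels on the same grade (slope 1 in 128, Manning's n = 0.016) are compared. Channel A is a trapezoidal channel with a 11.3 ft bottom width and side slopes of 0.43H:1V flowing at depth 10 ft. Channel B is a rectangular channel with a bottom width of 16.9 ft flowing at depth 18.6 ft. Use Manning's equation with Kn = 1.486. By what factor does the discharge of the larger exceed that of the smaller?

Channel A: With bottom width b = 11.3 ft and side slope z = 0.43: A = (b + zy)y = (11.3 + 0.43×10)×10 = 156 ft²; P = b + 2y√(1+z²) = 11.3 + 2×10×1.089 = 33.07 ft. Hydraulic radius R = A/P = 156/33.07 = 4.717 ft. Q_A = (1.486/0.016)·156·4.717^(2/3)·√0.007812 = 3602 ft³/s.
Channel B: Flow area A = b·y = 16.9 × 18.6 = 314.3 ft². Wetted perimeter P = b + 2y = 16.9 + 2×18.6 = 54.1 ft. Hydraulic radius R = A/P = 314.3/54.1 = 5.81 ft. Q_B = (1.486/0.016)·314.3·5.81^(2/3)·√0.007812 = 8340 ft³/s.
The larger discharge is 8340 ft³/s and the smaller is 3602 ft³/s; the ratio is 2.32.

2.32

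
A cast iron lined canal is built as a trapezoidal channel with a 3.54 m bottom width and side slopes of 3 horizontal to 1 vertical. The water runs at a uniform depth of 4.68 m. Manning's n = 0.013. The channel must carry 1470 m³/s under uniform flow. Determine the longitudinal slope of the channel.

With bottom width b = 3.54 m and side slope z = 3: A = (b + zy)y = (3.54 + 3×4.68)×4.68 = 82.27 m²; P = b + 2y√(1+z²) = 3.54 + 2×4.68×3.162 = 33.14 m.
Hydraulic radius R = A/P = 82.27/33.14 = 2.483 m.
From Manning's equation, S = [nQ / (1 A R^(2/3))]² = [0.013 × 1470 / (1 × 82.27 × 2.483^(2/3))]² = 0.016.

S = 0.016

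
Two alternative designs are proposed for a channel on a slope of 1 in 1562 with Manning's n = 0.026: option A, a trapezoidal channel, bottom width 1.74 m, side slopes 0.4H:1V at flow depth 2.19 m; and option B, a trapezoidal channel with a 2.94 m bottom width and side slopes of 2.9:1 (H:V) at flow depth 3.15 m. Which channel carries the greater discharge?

channel B

Channel A: With bottom width b = 1.74 m and side slope z = 0.4: A = (b + zy)y = (1.74 + 0.4×2.19)×2.19 = 5.729 m²; P = b + 2y√(1+z²) = 1.74 + 2×2.19×1.077 = 6.457 m. Hydraulic radius R = A/P = 5.729/6.457 = 0.8872 m. Q_A = (1/0.026)·5.729·0.8872^(2/3)·√0.0006402 = 5.148 m³/s.
Channel B: With bottom width b = 2.94 m and side slope z = 2.9: A = (b + zy)y = (2.94 + 2.9×3.15)×3.15 = 38.04 m²; P = b + 2y√(1+z²) = 2.94 + 2×3.15×3.068 = 22.27 m. Hydraulic radius R = A/P = 38.04/22.27 = 1.708 m. Q_B = (1/0.026)·38.04·1.708^(2/3)·√0.0006402 = 52.9 m³/s.
Q_A = 5.148 m³/s vs Q_B = 52.9 m³/s, so channel B carries more.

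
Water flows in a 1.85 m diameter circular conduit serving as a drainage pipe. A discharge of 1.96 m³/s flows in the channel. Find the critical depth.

y_c = 0.675 m

At critical depth, Q² T / (g A³) = 1, i.e. A³/T = Q²/g = 1.96²/9.81 = 0.3916.
At y = 0.755 m: A³/T = 0.6032 — high.
At y = 0.579 m: A³/T = 0.2168 — low.
At y = 0.675 m: A³/T = 0.3921 — matches.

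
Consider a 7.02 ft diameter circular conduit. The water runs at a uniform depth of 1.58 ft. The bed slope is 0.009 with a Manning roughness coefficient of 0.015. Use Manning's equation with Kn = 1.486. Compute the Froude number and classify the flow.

For a circular section of diameter D = 7.02 ft at depth y = 1.58 ft, the central angle is θ = 2 arccos(1 − 2y/D) = 1.977 rad. Then A = (D²/8)(θ − sin θ) = 6.521 ft² and P = Dθ/2 = 6.94 ft.
Hydraulic radius R = A/P = 6.521/6.94 = 0.9397 ft.
V = (1.486/n) R^(2/3) √S = (1.486/0.015) × 0.9397^(2/3) × √0.009 = 9.016 ft/s. Hydraulic depth D_h = A/T = 6.521/5.864 = 1.112 ft.
Froude number Fr = V/√(g·D_h) = 9.016/√(32.2×1.112) = 1.51, which is greater than 1, so the flow is supercritical.

supercritical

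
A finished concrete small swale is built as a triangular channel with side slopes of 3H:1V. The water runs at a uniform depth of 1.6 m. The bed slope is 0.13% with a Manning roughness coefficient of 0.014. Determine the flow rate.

For a triangular section with side slope z = 3: A = zy² = 3×1.6² = 7.68 m²; P = 2y√(1+z²) = 2×1.6×3.162 = 10.12 m.
Hydraulic radius R = A/P = 7.68/10.12 = 0.7589 m.
Manning's equation: Q = (1/n) A R^(2/3) S^(1/2) = (1/0.014) × 7.68 × 0.7589^(2/3) × 0.0013^(1/2) = 16.5 m³/s.

Q = 16.5 m³/s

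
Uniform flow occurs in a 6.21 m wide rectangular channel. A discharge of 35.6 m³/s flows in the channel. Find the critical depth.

For a rectangular channel, critical depth y_c = (q²/g)^(1/3) where q = Q/b = 35.6/6.21 = 5.733 m²/s.
So y_c = (5.733²/9.81)^(1/3) = 1.5 m.

y_c = 1.5 m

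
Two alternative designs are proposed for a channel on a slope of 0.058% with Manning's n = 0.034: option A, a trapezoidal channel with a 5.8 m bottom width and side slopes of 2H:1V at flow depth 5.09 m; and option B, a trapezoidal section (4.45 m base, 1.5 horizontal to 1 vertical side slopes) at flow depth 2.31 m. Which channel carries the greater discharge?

channel A

Channel A: With bottom width b = 5.8 m and side slope z = 2: A = (b + zy)y = (5.8 + 2×5.09)×5.09 = 81.34 m²; P = b + 2y√(1+z²) = 5.8 + 2×5.09×2.236 = 28.56 m. Hydraulic radius R = A/P = 81.34/28.56 = 2.848 m. Q_A = (1/0.034)·81.34·2.848^(2/3)·√0.00058 = 115.8 m³/s.
Channel B: With bottom width b = 4.45 m and side slope z = 1.5: A = (b + zy)y = (4.45 + 1.5×2.31)×2.31 = 18.28 m²; P = b + 2y√(1+z²) = 4.45 + 2×2.31×1.803 = 12.78 m. Hydraulic radius R = A/P = 18.28/12.78 = 1.431 m. Q_B = (1/0.034)·18.28·1.431^(2/3)·√0.00058 = 16.44 m³/s.
Q_A = 115.8 m³/s vs Q_B = 16.44 m³/s, so channel A carries more.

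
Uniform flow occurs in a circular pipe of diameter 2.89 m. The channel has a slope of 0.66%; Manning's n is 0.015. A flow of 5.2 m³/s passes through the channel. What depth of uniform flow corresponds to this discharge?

y_n = 0.834 m

Manning's equation rearranged: A R^(2/3) = nQ / (1·√S) = 0.015 × 5.2 / (√0.0066) = 0.9601.
Trying y = 0.614 m: A R^(2/3) = 0.5226 — short.
Trying y = 0.834 m: A R^(2/3) = 0.9593 — ≈ 0.9601.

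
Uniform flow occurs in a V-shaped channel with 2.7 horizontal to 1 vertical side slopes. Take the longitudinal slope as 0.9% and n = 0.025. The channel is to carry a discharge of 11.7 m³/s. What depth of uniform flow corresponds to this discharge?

y_n = 1.27 m

Manning's equation rearranged: A R^(2/3) = nQ / (1·√S) = 0.025 × 11.7 / (√0.009) = 3.083.
Try y = 0.935 m: A R^(2/3) = 1.362 — too small.
Try y = 1.27 m: A R^(2/3) = 3.082 — ≈ 3.083.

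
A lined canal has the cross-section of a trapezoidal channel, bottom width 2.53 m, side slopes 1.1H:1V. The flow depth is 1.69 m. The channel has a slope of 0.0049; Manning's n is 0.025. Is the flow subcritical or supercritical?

subcritical

With bottom width b = 2.53 m and side slope z = 1.1: A = (b + zy)y = (2.53 + 1.1×1.69)×1.69 = 7.417 m²; P = b + 2y√(1+z²) = 2.53 + 2×1.69×1.487 = 7.555 m.
Hydraulic radius R = A/P = 7.417/7.555 = 0.9818 m.
V = (1/n) R^(2/3) √S = (1/0.025) × 0.9818^(2/3) × √0.0049 = 2.766 m/s. Hydraulic depth D_h = A/T = 7.417/6.248 = 1.187 m.
Froude number Fr = V/√(g·D_h) = 2.766/√(9.81×1.187) = 0.811, which is less than 1, so the flow is subcritical.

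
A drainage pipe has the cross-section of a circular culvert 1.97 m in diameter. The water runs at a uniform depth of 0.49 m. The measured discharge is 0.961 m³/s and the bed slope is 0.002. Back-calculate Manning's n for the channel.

For a circular section of diameter D = 1.97 m at depth y = 0.49 m, the central angle is θ = 2 arccos(1 − 2y/D) = 2.089 rad. Then A = (D²/8)(θ − sin θ) = 0.5916 m² and P = Dθ/2 = 2.057 m.
Hydraulic radius R = A/P = 0.5916/2.057 = 0.2876 m.
Rearranging Manning's equation: n = (1/Q) A R^(2/3) S^(1/2) = (1/0.961) × 0.5916 × 0.2876^(2/3) × √0.002 = 0.012.

n = 0.012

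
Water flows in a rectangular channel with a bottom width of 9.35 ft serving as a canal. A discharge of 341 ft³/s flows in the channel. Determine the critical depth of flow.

For a rectangular channel, critical depth y_c = (q²/g)^(1/3) where q = Q/b = 341/9.35 = 36.47 ft²/s.
So y_c = (36.47²/32.2)^(1/3) = 3.46 ft.

y_c = 3.46 ft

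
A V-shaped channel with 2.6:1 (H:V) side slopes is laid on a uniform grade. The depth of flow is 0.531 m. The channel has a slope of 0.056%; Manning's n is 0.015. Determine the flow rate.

For a triangular section with side slope z = 2.6: A = zy² = 2.6×0.531² = 0.7331 m²; P = 2y√(1+z²) = 2×0.531×2.786 = 2.958 m.
Hydraulic radius R = A/P = 0.7331/2.958 = 0.2478 m.
Manning's equation: Q = (1/n) A R^(2/3) S^(1/2) = (1/0.015) × 0.7331 × 0.2478^(2/3) × 0.00056^(1/2) = 0.456 m³/s.

Q = 0.456 m³/s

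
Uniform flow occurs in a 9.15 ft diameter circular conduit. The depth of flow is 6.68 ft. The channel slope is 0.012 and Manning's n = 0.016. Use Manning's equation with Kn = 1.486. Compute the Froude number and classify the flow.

supercritical

For a circular section of diameter D = 9.15 ft at depth y = 6.68 ft, the central angle is θ = 2 arccos(1 − 2y/D) = 4.098 rad. Then A = (D²/8)(θ − sin θ) = 51.44 ft² and P = Dθ/2 = 18.75 ft.
Hydraulic radius R = A/P = 51.44/18.75 = 2.744 ft.
V = (1.486/n) R^(2/3) √S = (1.486/0.016) × 2.744^(2/3) × √0.012 = 19.94 ft/s. Hydraulic depth D_h = A/T = 51.44/8.124 = 6.331 ft.
Froude number Fr = V/√(g·D_h) = 19.94/√(32.2×6.331) = 1.4, which is greater than 1, so the flow is supercritical.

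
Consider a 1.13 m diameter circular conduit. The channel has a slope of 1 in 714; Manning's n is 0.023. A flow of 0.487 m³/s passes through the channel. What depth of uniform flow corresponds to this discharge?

Manning's equation rearranged: A R^(2/3) = nQ / (1·√S) = 0.023 × 0.487 / (√0.001401) = 0.2993.
At y = 0.545 m: A R^(2/3) = 0.203 — too small.
At y = 0.843 m: A R^(2/3) = 0.3913 — too large.
At y = 0.692 m: A R^(2/3) = 0.2992 — close enough.

y_n = 0.692 m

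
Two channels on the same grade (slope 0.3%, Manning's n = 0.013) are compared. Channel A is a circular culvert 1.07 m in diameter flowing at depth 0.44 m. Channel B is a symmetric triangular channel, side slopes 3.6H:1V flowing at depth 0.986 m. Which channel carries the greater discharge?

Channel A: For a circular section of diameter D = 1.07 m at depth y = 0.44 m, the central angle is θ = 2 arccos(1 − 2y/D) = 2.785 rad. Then A = (D²/8)(θ − sin θ) = 0.3485 m² and P = Dθ/2 = 1.49 m. Hydraulic radius R = A/P = 0.3485/1.49 = 0.2339 m. Q_A = (1/0.013)·0.3485·0.2339^(2/3)·√0.003 = 0.5574 m³/s.
Channel B: For a triangular section with side slope z = 3.6: A = zy² = 3.6×0.986² = 3.5 m²; P = 2y√(1+z²) = 2×0.986×3.736 = 7.368 m. Hydraulic radius R = A/P = 3.5/7.368 = 0.475 m. Q_B = (1/0.013)·3.5·0.475^(2/3)·√0.003 = 8.977 m³/s.
Q_A = 0.5574 m³/s vs Q_B = 8.977 m³/s, so channel B carries more.

channel B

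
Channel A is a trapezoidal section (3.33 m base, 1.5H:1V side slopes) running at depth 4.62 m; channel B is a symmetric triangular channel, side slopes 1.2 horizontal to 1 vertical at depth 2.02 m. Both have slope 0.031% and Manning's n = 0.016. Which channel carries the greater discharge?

channel A

Channel A: With bottom width b = 3.33 m and side slope z = 1.5: A = (b + zy)y = (3.33 + 1.5×4.62)×4.62 = 47.4 m²; P = b + 2y√(1+z²) = 3.33 + 2×4.62×1.803 = 19.99 m. Hydraulic radius R = A/P = 47.4/19.99 = 2.372 m. Q_A = (1/0.016)·47.4·2.372^(2/3)·√0.00031 = 92.76 m³/s.
Channel B: For a triangular section with side slope z = 1.2: A = zy² = 1.2×2.02² = 4.896 m²; P = 2y√(1+z²) = 2×2.02×1.562 = 6.311 m. Hydraulic radius R = A/P = 4.896/6.311 = 0.7759 m. Q_B = (1/0.016)·4.896·0.7759^(2/3)·√0.00031 = 4.55 m³/s.
Q_A = 92.76 m³/s vs Q_B = 4.55 m³/s, so channel A carries more.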